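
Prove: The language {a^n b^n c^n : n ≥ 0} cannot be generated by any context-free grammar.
Assume for contradiction that L is context-free, and let p ≥ 1 be the pumping length given by the pumping lemma for CFLs.
Choose s = a^p b^p c^p. Then s ∈ L and |s| = 3p ≥ p.
By the CFL pumping lemma, s = uvxyz for some u, v, x, y, z with |vxy| ≤ p, |vy| ≥ 1, and uv^i xy^i z ∈ L for every i ≥ 0.

Because |vxy| ≤ p, the window vxy cannot contain both an a and a c: any substring of s containing both must include the entire block b^p plus at least one a and one c, so it has length ≥ p + 2 > p.
Hence at least one of the letters a, c does not occur in vy at all.

Take i = 0: the string uxz is obtained from s by deleting |vy| ≥ 1 symbols, so |uxz| = 3p − |vy| < 3p.
But the letter (a or c) that does not occur in vy still occurs exactly p times in uxz. Every string of L with exactly p copies of some letter is a^p b^p c^p, of length 3p. Since |uxz| < 3p, uxz ∉ L.

This contradicts the CFL pumping lemma, which requires uv^i xy^i z ∈ L for all i ≥ 0.
Hence L = {a^n b^n c^n : n ≥ 0} is not context-free. ∎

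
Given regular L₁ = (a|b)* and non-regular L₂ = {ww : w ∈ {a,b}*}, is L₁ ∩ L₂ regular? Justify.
No — L₁ ∩ L₂ is not regular.

(a|b)* is all strings over {a,b}, so L₁ ∩ L₂ = {ww : w ∈ {a,b}*} = L₂ itself, which is not regular (pump s = a^p b a^p b).

Note that the bare facts "L₁ regular, L₂ non-regular" do not settle the question by themselves: the closure of regular languages under ∪, ∩, complement and difference applies only when BOTH operands are regular. With a non-regular operand the result can come out regular or non-regular depending on the specific languages, so one has to work out L₁ ∩ L₂ for this particular pair, as above.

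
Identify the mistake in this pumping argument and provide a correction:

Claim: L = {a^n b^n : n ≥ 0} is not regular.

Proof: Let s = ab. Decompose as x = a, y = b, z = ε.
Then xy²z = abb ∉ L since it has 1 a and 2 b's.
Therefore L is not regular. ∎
Error: The string s = ab might be shorter than the pumping length p.

Correction: Choose s = a^p b^p to ensure |s| ≥ p. Also, the decomposition is wrong: with |xy| ≤ p, y cannot include b's when s starts with p a's.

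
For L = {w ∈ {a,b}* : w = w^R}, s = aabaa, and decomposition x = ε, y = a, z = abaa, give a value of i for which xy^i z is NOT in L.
i = 2

xy²z = ε · aa · abaa = aaabaa; aaabaa reversed is aabaaa ≠ aaabaa, so it is not a palindrome and is not in L.
(Other choices also work, e.g. i = 0, 3; only i = 1 is guaranteed to stay in L since xy¹z = s.)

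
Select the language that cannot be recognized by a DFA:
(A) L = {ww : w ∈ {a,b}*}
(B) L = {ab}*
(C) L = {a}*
(A) {ww : w ∈ {a,b}*}

(A) L = {ww : w ∈ {a,b}*} is NOT regular.

The pumping lemma can be used to prove this:
After pumping, the two halves no longer match

The other languages are regular because they can be recognized by finite automata.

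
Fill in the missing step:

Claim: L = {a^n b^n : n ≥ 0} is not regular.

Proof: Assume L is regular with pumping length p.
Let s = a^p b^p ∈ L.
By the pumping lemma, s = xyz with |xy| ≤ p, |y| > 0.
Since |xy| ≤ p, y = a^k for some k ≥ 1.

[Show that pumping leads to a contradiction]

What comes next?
Consider xy²z = a^(p+k) b^p.

Since k ≥ 1, we have p + k > p.
So xy²z has more a's than b's: (p+k) a's vs p b's.
This means xy²z ∉ L because a^n b^n requires equal counts.

This contradicts the pumping lemma which states xy²z ∈ L.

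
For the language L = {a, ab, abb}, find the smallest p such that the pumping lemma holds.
p = 4

For a finite language L, the pumping lemma holds vacuously if p > max|s| for s ∈ L.

The longest string in L = {a, ab, abb} has length 3.
If p = 4, then no string s ∈ L has |s| ≥ p, so the condition is vacuously true.

The minimum pumping length is p = 4.

Why no smaller p works: for any p ≤ 3, the longest string s ∈ L has |s| = 3 ≥ p, so it would
have to be pumpable; but pumping up (i = 2, 3, ...) produces ever longer strings, which cannot all lie in the
finite language L. So the pumping property fails for every p ≤ 3.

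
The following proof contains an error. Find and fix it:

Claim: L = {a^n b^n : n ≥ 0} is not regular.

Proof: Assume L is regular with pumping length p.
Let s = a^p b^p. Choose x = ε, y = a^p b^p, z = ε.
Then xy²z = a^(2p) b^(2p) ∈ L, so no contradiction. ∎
Error: The decomposition violates |xy| ≤ p. With y = a^p b^p, |xy| = |y| = 2p > p. (The proof also miscomputes xy²z, which would be a^p b^p a^p b^p rather than a^(2p) b^(2p), and it wrongly treats one harmless decomposition as settling the matter — the prover does not get to choose the decomposition.)

Correction: The pumping lemma requires |xy| ≤ p, and the argument must handle every decomposition satisfying |xy| ≤ p, |y| ≥ 1. Since s starts with p a's, any such y consists only of a's, say y = a^k with k ≥ 1. Then xy²z = a^(p+k) b^p has unequal numbers of a's and b's, so xy²z ∉ L — the required contradiction.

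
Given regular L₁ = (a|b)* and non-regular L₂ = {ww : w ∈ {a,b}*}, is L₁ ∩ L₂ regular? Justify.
No — L₁ ∩ L₂ is not regular.

(a|b)* is all strings over {a,b}, so L₁ ∩ L₂ = {ww : w ∈ {a,b}*} = L₂ itself, which is not regular (pump s = a^p b a^p b).

Note that the bare facts "L₁ regular, L₂ non-regular" do not settle the question by themselves: the closure of regular languages under ∪, ∩, complement and difference applies only when BOTH operands are regular. With a non-regular operand the result can come out regular or non-regular depending on the specific languages, so one has to work out L₁ ∩ L₂ for this particular pair, as above.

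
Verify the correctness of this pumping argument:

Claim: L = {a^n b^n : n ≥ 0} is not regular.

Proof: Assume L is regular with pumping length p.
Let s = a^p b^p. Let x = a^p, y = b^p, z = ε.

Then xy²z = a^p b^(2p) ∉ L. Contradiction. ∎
The proof is INCORRECT.

Error: The decomposition violates |xy| ≤ p.
With x = a^p and y = b^p, we have |xy| = 2p > p.
The pumping lemma requires |xy| ≤ p, so y must be within the first p characters.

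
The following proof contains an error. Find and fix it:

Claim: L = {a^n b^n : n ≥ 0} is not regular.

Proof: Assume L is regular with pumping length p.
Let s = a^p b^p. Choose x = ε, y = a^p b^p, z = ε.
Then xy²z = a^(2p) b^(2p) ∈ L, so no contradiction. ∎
Error: The decomposition violates |xy| ≤ p. With y = a^p b^p, |xy| = |y| = 2p > p. (The proof also miscomputes xy²z, which would be a^p b^p a^p b^p rather than a^(2p) b^(2p), and it wrongly treats one harmless decomposition as settling the matter — the prover does not get to choose the decomposition.)

Correction: The pumping lemma requires |xy| ≤ p, and the argument must handle every decomposition satisfying |xy| ≤ p, |y| ≥ 1. Since s starts with p a's, any such y consists only of a's, say y = a^k with k ≥ 1. Then xy²z = a^(p+k) b^p has unequal numbers of a's and b's, so xy²z ∉ L — the required contradiction.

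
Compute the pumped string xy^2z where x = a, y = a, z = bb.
aaabb

Given x = 'a', y = 'a', z = 'bb' and i = 2:

xy^2z = x + y·y·...·y (2 times) + z
       = 'a' + 'a'^2 + 'bb'
       = 'a' + 'aa' + 'bb'
       = 'aaabb'

The pumped string is 'aaabb' with length 5.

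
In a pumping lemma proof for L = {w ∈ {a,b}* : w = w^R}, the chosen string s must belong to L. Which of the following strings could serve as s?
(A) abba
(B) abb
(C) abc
(A) abba

The pumping lemma is applied to a string s that lies in L, so first check membership of each option:
- (A) abba reversed is abba, the same string, so it is a palindrome and is in L ✓
- (B) abb reversed is bba ≠ abb, so it is not a palindrome and is not in L ✗
- (C) abc reversed is cba ≠ abc, so it is not a palindrome and is not in L ✗

Only (A) abba is in L, so it is the only candidate that could play the role of s.
(In a complete proof one picks s in terms of the pumping length p so that |s| ≥ p is guaranteed; a fixed string like abba illustrates the shape of such an s.)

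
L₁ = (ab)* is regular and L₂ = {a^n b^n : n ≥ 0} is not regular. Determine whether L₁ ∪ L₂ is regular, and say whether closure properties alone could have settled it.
No — L₁ ∪ L₂ is not regular.

Let U = (ab)* ∪ {a^n b^n}. If U were regular, then U ∩ aa*bb* would be regular (closure under intersection with a regular language). But (ab)* ∩ aa*bb* = {ab} and {a^n b^n} ∩ aa*bb* = {a^n b^n : n ≥ 1}, so U ∩ aa*bb* = {a^n b^n : n ≥ 1}, which is not regular. Hence U is not regular.

Note that the bare facts "L₁ regular, L₂ non-regular" do not settle the question by themselves: the closure of regular languages under ∪, ∩, complement and difference applies only when BOTH operands are regular. With a non-regular operand the result can come out regular or non-regular depending on the specific languages, so one has to work out L₁ ∪ L₂ for this particular pair, as above.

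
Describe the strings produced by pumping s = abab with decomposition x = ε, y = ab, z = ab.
{xy^i z : i ≥ 0} = {(ab)^(i+1) : i ≥ 0} = {ab, abab, ababab, ...}

With x = ε, y = ab, z = ab: Pumping 'ab' gives strings of alternating a's and b's.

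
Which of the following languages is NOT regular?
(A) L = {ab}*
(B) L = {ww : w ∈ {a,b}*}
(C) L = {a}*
(B) {ww : w ∈ {a,b}*}

(B) L = {ww : w ∈ {a,b}*} is NOT regular.

The pumping lemma can be used to prove this:
After pumping, the two halves no longer match

The other languages are regular because they can be recognized by finite automata.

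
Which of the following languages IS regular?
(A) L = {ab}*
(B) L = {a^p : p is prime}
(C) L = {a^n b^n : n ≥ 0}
(A) {ab}*

(A) L = {ab}* is regular.

This can be recognized by a finite automaton (DFA/NFA).
Regular expressions like {ab}* define regular languages.

The other choices are not regular:
- {a^p : p is prime}: After pumping, the length becomes composite
- {a^n b^n : n ≥ 0}: After pumping, the number of a's and b's become unequal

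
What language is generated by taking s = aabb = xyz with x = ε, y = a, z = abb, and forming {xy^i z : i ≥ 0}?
{xy^i z : i ≥ 0} = {a^(i+1) b^2 : i ≥ 0} = {abb, aabb, aaabb, ...}

With x = ε, y = a, z = abb: Starting with aabb and pumping the first 'a' (z = abb keeps the second 'a'), we get strings with i+1 a's followed by 2 b's for i = 0, 1, 2, ...; note bb is not produced because z always contributes one a.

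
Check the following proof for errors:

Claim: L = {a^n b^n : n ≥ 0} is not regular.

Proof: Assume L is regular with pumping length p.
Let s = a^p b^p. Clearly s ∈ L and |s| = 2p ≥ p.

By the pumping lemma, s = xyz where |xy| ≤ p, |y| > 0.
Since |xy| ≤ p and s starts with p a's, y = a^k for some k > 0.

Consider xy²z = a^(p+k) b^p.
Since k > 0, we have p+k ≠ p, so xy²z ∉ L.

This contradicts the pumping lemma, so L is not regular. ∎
The proof is correct.

This proof is valid because:
1. The string s = a^p b^p is correctly in L
2. The decomposition analysis is correct: y must consist only of a's
3. The contradiction is valid: pumping increases a's but not b's
4. The conclusion follows logically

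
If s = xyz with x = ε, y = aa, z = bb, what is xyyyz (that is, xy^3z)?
aaaaaabb

Given x = '', y = 'aa', z = 'bb' and i = 3:

xy^3z = x + y·y·...·y (3 times) + z
       = '' + 'aa'^3 + 'bb'
       = '' + 'aaaaaa' + 'bb'
       = 'aaaaaabb'

The pumped string is 'aaaaaabb' with length 8.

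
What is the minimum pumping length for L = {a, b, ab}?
p = 3

For a finite language L, the pumping lemma holds vacuously if p > max|s| for s ∈ L.

The longest string in L = {a, b, ab} has length 2.
If p = 3, then no string s ∈ L has |s| ≥ p, so the condition is vacuously true.

The minimum pumping length is p = 3.

Why no smaller p works: for any p ≤ 2, the longest string s ∈ L has |s| = 2 ≥ p, so it would
have to be pumpable; but pumping up (i = 2, 3, ...) produces ever longer strings, which cannot all lie in the
finite language L. So the pumping property fails for every p ≤ 2.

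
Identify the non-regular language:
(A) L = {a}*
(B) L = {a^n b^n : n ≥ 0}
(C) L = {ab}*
(B) {a^n b^n : n ≥ 0}

(B) L = {a^n b^n : n ≥ 0} is NOT regular.

The pumping lemma can be used to prove this:
After pumping, the number of a's and b's become unequal

The other languages are regular because they can be recognized by finite automata.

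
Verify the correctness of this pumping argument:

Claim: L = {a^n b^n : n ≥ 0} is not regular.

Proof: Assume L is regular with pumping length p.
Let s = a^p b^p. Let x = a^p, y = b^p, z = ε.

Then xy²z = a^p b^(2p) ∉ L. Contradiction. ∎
The proof is INCORRECT.

Error: The decomposition violates |xy| ≤ p.
With x = a^p and y = b^p, we have |xy| = 2p > p.
The pumping lemma requires |xy| ≤ p, so y must be within the first p characters.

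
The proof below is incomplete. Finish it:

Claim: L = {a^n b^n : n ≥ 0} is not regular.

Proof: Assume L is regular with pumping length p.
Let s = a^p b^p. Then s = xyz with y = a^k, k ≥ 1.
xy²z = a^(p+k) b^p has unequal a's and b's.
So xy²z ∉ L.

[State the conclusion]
This contradicts the pumping lemma for regular languages,
which guarantees xy^i z ∈ L for all i ≥ 0.

Since our assumption that L is regular leads to a contradiction,
we conclude that L = {a^n b^n : n ≥ 0} is NOT regular. ∎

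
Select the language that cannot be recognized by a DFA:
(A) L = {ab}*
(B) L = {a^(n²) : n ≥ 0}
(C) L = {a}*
(B) {a^(n²) : n ≥ 0}

(B) L = {a^(n²) : n ≥ 0} is NOT regular.

The pumping lemma can be used to prove this:
After pumping, length is no longer a perfect square

The other languages are regular because they can be recognized by finite automata.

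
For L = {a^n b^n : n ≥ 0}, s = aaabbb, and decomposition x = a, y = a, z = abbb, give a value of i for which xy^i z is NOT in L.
i = 2

xy²z = a · aa · abbb = aaaabbb; aaaabbb has 4 a's and 3 b's; 4 ≠ 3, so it is not in L.
(Other choices also work, e.g. i = 0, 3; only i = 1 is guaranteed to stay in L since xy¹z = s.)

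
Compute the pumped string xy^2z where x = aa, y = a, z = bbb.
aaaabbb

Given x = 'aa', y = 'a', z = 'bbb' and i = 2:

xy^2z = x + y·y·...·y (2 times) + z
       = 'aa' + 'a'^2 + 'bbb'
       = 'aa' + 'aa' + 'bbb'
       = 'aaaabbb'

The pumped string is 'aaaabbb' with length 7.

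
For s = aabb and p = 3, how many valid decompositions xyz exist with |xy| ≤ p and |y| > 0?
6

For s = 'aabb' with pumping length p = 3:

Constraints: |xy| ≤ 3, |y| > 0

Valid decompositions (|xy| ≤ p, |y| ≥ 1):
  • x='', y='a', z='abb'
  • x='a', y='a', z='bb'
  • x='', y='aa', z='bb'
  • x='aa', y='b', z='b'
  • x='a', y='ab', z='b'
  • x='', y='aab', z='b'

Total count: 6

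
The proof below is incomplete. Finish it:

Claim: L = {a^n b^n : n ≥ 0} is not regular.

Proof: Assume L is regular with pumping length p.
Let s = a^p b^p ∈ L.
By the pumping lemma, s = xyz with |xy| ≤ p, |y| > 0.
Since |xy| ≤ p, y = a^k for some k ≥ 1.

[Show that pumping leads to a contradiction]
Consider xy²z = a^(p+k) b^p.

Since k ≥ 1, we have p + k > p.
So xy²z has more a's than b's: (p+k) a's vs p b's.
This means xy²z ∉ L because a^n b^n requires equal counts.

This contradicts the pumping lemma which states xy²z ∈ L.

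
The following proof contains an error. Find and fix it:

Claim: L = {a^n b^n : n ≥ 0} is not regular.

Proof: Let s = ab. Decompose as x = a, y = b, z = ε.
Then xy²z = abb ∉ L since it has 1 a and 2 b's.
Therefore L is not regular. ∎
Error: The string s = ab might be shorter than the pumping length p.

Correction: Choose s = a^p b^p to ensure |s| ≥ p. Also, the decomposition is wrong: with |xy| ≤ p, y cannot include b's when s starts with p a's.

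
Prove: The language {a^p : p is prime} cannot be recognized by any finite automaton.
Assume for contradiction that L is regular, and let p ≥ 1 be the pumping length given by the pumping lemma.
Choose a prime q with q ≥ p (one exists because there are infinitely many primes) and let s = a^q. Then s ∈ L and |s| = q ≥ p.
By the pumping lemma, s = xyz for some x, y, z with |xy| ≤ p, |y| ≥ 1, and xy^i z ∈ L for every i ≥ 0.
Here y = a^k for some k with 1 ≤ k ≤ p, and xy^i z = a^(q + (i − 1)k) for every i ≥ 0.

Take i = q + 1: |xy^(q+1) z| = q + qk = q(k + 1).
Both factors satisfy q ≥ 2 and k + 1 ≥ 2, so q(k + 1) is composite, and xy^(q+1) z ∉ L.

This contradicts the pumping lemma, which requires xy^i z ∈ L for all i ≥ 0.
Hence L = {a^p : p is prime} is not regular. ∎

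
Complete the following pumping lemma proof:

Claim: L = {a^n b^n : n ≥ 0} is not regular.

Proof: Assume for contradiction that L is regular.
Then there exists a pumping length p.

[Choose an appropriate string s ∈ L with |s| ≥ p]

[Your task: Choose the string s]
s = a^p b^p

This string is in L (has equal a's and b's) and has length 2p ≥ p.
Any decomposition xyz with |xy| ≤ p means y consists only of a's,
so pumping will unbalance the counts.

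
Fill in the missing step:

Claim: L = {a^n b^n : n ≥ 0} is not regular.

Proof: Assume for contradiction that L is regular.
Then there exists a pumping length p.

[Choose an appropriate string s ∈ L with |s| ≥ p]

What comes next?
s = a^p b^p

This string is in L (has equal a's and b's) and has length 2p ≥ p.
Any decomposition xyz with |xy| ≤ p means y consists only of a's,
so pumping will unbalance the counts.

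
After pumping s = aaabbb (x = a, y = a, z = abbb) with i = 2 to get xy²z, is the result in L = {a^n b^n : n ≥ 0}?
No

xy²z = a · aa · abbb = aaaabbb.
aaaabbb has 4 a's and 3 b's; 4 ≠ 3, so it is not in L.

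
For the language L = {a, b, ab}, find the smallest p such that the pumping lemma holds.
p = 3

For a finite language L, the pumping lemma holds vacuously if p > max|s| for s ∈ L.

The longest string in L = {a, b, ab} has length 2.
If p = 3, then no string s ∈ L has |s| ≥ p, so the condition is vacuously true.

The minimum pumping length is p = 3.

Why no smaller p works: for any p ≤ 2, the longest string s ∈ L has |s| = 2 ≥ p, so it would
have to be pumpable; but pumping up (i = 2, 3, ...) produces ever longer strings, which cannot all lie in the
finite language L. So the pumping property fails for every p ≤ 2.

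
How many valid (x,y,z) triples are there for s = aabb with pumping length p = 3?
6

For s = 'aabb' with pumping length p = 3:

Constraints: |xy| ≤ 3, |y| > 0

Valid decompositions (|xy| ≤ p, |y| ≥ 1):
  • x='', y='a', z='abb'
  • x='a', y='a', z='bb'
  • x='', y='aa', z='bb'
  • x='aa', y='b', z='b'
  • x='a', y='ab', z='b'
  • x='', y='aab', z='b'

Total count: 6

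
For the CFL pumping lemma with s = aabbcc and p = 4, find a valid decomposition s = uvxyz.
u='a', v='a', x='bb', y='c', z='c'

For s = aabbcc with pumping length p = 4:

One valid decomposition:
- u = 'a'
- v = 'a'
- x = 'bb'
- y = 'c'
- z = 'c'

Verification:
- uvxyz = 'a' + 'a' + 'bb' + 'c' + 'c' = aabbcc ✓
- |vxy| = |'abbc'| = 4 ≤ 4 ✓
- |vy| = |'ac'| = 2 > 0 ✓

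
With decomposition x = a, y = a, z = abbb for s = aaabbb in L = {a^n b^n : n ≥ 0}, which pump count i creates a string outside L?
i = 3

xy³z = a · aaa · abbb = aaaaabbb; aaaaabbb has 5 a's and 3 b's; 5 ≠ 3, so it is not in L.
(Other choices also work, e.g. i = 0, 2; only i = 1 is guaranteed to stay in L since xy¹z = s.)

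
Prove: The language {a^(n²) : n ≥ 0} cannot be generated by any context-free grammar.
Assume for contradiction that L is context-free, and let p ≥ 1 be the pumping length given by the pumping lemma for CFLs.
Choose s = a^(p²). Then s ∈ L and |s| = p² ≥ p.
By the CFL pumping lemma, s = uvxyz for some u, v, x, y, z with |vxy| ≤ p, |vy| ≥ 1, and uv^i xy^i z ∈ L for every i ≥ 0.
All symbols are a's, so only lengths matter: let k = |vy|, with 1 ≤ k ≤ |vxy| ≤ p.

Take i = 2: |uv²xy²z| = p² + k, and p² < p² + k ≤ p² + p < (p + 1)².
So the length lies strictly between consecutive squares and is not a perfect square; uv²xy²z ∉ L.

This contradicts the CFL pumping lemma, which requires uv^i xy^i z ∈ L for all i ≥ 0.
Hence L = {a^(n²) : n ≥ 0} is not context-free. ∎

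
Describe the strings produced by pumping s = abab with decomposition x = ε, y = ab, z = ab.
{xy^i z : i ≥ 0} = {(ab)^(i+1) : i ≥ 0} = {ab, abab, ababab, ...}

With x = ε, y = ab, z = ab: Pumping 'ab' gives strings of alternating a's and b's.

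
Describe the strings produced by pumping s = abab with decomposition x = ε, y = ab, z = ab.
{xy^i z : i ≥ 0} = {(ab)^(i+1) : i ≥ 0} = {ab, abab, ababab, ...}

With x = ε, y = ab, z = ab: Pumping 'ab' gives strings of alternating a's and b's.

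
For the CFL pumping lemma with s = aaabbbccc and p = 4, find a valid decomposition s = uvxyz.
u='aa', v='a', x='bb', y='b', z='ccc'

For s = aaabbbccc with pumping length p = 4:

One valid decomposition:
- u = 'aa'
- v = 'a'
- x = 'bb'
- y = 'b'
- z = 'ccc'

Verification:
- uvxyz = 'aa' + 'a' + 'bb' + 'b' + 'ccc' = aaabbbccc ✓
- |vxy| = |'abbb'| = 4 ≤ 4 ✓
- |vy| = |'ab'| = 2 > 0 ✓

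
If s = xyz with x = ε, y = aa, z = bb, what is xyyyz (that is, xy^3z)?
aaaaaabb

Given x = '', y = 'aa', z = 'bb' and i = 3:

xy^3z = x + y·y·...·y (3 times) + z
       = '' + 'aa'^3 + 'bb'
       = '' + 'aaaaaa' + 'bb'
       = 'aaaaaabb'

The pumped string is 'aaaaaabb' with length 8.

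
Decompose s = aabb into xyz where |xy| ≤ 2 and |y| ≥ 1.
x = '', y = 'aa', z = 'bb'

For s = aabb and p = 2, one valid decomposition is:
- x = '' (length 0)
- y = 'aa' (length 2)
- z = 'bb' (length 2)

Verification:
- xyz = '' + 'aa' + 'bb' = aabb ✓
- |xy| = 2 ≤ 2 ✓
- |y| = 2 > 0 ✓

All pumping lemma constraints are satisfied.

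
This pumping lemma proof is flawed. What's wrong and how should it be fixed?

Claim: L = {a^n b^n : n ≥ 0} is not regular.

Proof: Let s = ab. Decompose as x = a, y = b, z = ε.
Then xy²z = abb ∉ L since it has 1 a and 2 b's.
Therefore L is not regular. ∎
Error: The string s = ab might be shorter than the pumping length p.

Correction: Choose s = a^p b^p to ensure |s| ≥ p. Also, the decomposition is wrong: with |xy| ≤ p, y cannot include b's when s starts with p a's.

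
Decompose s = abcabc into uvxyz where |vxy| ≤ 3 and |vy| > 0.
u='ab', v='c', x='a', y='b', z='c'

For s = abcabc with pumping length p = 3:

One valid decomposition:
- u = 'ab'
- v = 'c'
- x = 'a'
- y = 'b'
- z = 'c'

Verification:
- uvxyz = 'ab' + 'c' + 'a' + 'b' + 'c' = abcabc ✓
- |vxy| = |'cab'| = 3 ≤ 3 ✓
- |vy| = |'cb'| = 2 > 0 ✓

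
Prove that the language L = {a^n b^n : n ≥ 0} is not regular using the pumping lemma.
Assume for contradiction that L is regular, and let p ≥ 1 be the pumping length given by the pumping lemma.
Choose s = a^p b^p. Then s ∈ L and |s| = 2p ≥ p.
By the pumping lemma, s = xyz for some x, y, z with |xy| ≤ p, |y| ≥ 1, and xy^i z ∈ L for every i ≥ 0.
Since |xy| ≤ p and the first p symbols of s are all a's, we must have y = a^k for some k with 1 ≤ k ≤ p.

Take i = 2: xy²z = a^(p + k) b^p.
This string has p + k a's but p b's, and p + k > p because k ≥ 1. So xy²z ∉ L.

This contradicts the pumping lemma, which requires xy^i z ∈ L for all i ≥ 0.
Hence L = {a^n b^n : n ≥ 0} is not regular. ∎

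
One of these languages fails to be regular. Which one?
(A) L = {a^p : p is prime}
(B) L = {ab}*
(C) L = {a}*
(A) {a^p : p is prime}

(A) L = {a^p : p is prime} is NOT regular.

The pumping lemma can be used to prove this:
After pumping, the length becomes composite

The other languages are regular because they can be recognized by finite automata.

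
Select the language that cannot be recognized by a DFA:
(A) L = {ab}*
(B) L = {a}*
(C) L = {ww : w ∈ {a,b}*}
(C) {ww : w ∈ {a,b}*}

(C) L = {ww : w ∈ {a,b}*} is NOT regular.

The pumping lemma can be used to prove this:
After pumping, the two halves no longer match

The other languages are regular because they can be recognized by finite automata.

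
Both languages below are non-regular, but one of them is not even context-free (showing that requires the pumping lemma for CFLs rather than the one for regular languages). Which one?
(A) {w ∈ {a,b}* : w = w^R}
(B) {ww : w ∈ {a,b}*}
(B) {ww : w ∈ {a,b}*}

(B) {ww : w ∈ {a,b}*} requires the CFL pumping lemma.

- {w ∈ {a,b}* : w = w^R} is context-free (but not regular)
  • Can be shown non-regular with the regular pumping lemma
  • After pumping, the string is no longer symmetric

- {ww : w ∈ {a,b}*} is NOT context-free
  • Requires the CFL pumping lemma to prove
  • Cannot verify equality of two arbitrary substrings

The CFL pumping lemma is "stronger" in that it can prove non-membership
in the larger class of context-free languages.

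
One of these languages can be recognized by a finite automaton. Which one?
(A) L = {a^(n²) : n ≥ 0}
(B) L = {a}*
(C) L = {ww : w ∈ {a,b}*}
(B) {a}*

(B) L = {a}* is regular.

This can be recognized by a finite automaton (DFA/NFA).
Regular expressions like {a}* define regular languages.

The other choices are not regular:
- {ww : w ∈ {a,b}*}: After pumping, the two halves no longer match
- {a^(n²) : n ≥ 0}: After pumping, length is no longer a perfect square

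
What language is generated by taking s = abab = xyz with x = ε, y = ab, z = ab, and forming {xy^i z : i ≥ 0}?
{xy^i z : i ≥ 0} = {(ab)^(i+1) : i ≥ 0} = {ab, abab, ababab, ...}

With x = ε, y = ab, z = ab: Pumping 'ab' gives strings of alternating a's and b's.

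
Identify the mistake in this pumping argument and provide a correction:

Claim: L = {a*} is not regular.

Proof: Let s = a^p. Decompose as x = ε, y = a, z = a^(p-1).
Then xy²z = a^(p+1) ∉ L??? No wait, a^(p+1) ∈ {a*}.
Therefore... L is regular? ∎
Error: The proof attempts to show a*  is not regular, but a* IS regular!

Correction: a* is a regular language (recognized by a simple DFA with one accepting state and self-loop on 'a'). The pumping lemma can only prove non-regularity, not regularity. For regular languages, pumping always works.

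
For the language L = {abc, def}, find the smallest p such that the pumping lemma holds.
p = 4

For a finite language L, the pumping lemma holds vacuously if p > max|s| for s ∈ L.

The longest string in L = {abc, def} has length 3.
If p = 4, then no string s ∈ L has |s| ≥ p, so the condition is vacuously true.

The minimum pumping length is p = 4.

Why no smaller p works: for any p ≤ 3, the longest string s ∈ L has |s| = 3 ≥ p, so it would
have to be pumpable; but pumping up (i = 2, 3, ...) produces ever longer strings, which cannot all lie in the
finite language L. So the pumping property fails for every p ≤ 3.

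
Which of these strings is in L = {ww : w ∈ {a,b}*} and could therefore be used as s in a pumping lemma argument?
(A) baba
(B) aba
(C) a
(A) baba

The pumping lemma is applied to a string s that lies in L, so first check membership of each option:
- (A) baba splits into halves ba · ba, which are equal, so it is in L (w = ba) ✓
- (B) aba has odd length 3, so it cannot be written as ww and is not in L ✗
- (C) a has odd length 1, so it cannot be written as ww and is not in L ✗

Only (A) baba is in L, so it is the only candidate that could play the role of s.
(In a complete proof one picks s in terms of the pumping length p so that |s| ≥ p is guaranteed; a fixed string like baba illustrates the shape of such an s.)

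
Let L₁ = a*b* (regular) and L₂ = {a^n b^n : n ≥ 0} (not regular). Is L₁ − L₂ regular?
No — L₁ − L₂ is not regular.

a*b* − {a^n b^n} = {a^n b^m : n ≠ m}. If this were regular, then its complement intersected with a*b*, namely {a^n b^n : n ≥ 0}, would be regular too (closure under complement and intersection) — contradiction. So L₁ − L₂ is not regular.

Note that the bare facts "L₁ regular, L₂ non-regular" do not settle the question by themselves: the closure of regular languages under ∪, ∩, complement and difference applies only when BOTH operands are regular. With a non-regular operand the result can come out regular or non-regular depending on the specific languages, so one has to work out L₁ − L₂ for this particular pair, as above.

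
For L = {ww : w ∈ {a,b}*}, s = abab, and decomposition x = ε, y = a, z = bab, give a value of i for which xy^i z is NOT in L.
i = 0

xy⁰z = ε · ε · bab = bab; bab has odd length 3, so it cannot be written as ww and is not in L.
(Other choices also work, e.g. i = 2, 3; only i = 1 is guaranteed to stay in L since xy¹z = s.)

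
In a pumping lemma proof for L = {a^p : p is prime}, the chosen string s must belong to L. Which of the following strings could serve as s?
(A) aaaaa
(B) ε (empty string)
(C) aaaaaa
(A) aaaaa

The pumping lemma is applied to a string s that lies in L, so first check membership of each option:
- (A) aaaaa has length 5, which is prime, so it is in L ✓
- (B) ε has length 0, which is not prime, so it is not in L ✗
- (C) aaaaaa has length 6 = 2 × 3, which is not prime, so it is not in L ✗

Only (A) aaaaa is in L, so it is the only candidate that could play the role of s.
(In a complete proof one picks s in terms of the pumping length p so that |s| ≥ p is guaranteed; a fixed string like aaaaa illustrates the shape of such an s.)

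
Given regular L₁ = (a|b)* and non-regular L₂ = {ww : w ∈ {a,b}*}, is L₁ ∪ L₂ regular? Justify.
Yes — L₁ ∪ L₂ is regular.

{ww} ⊆ (a|b)*, so L₁ ∪ L₂ = (a|b)*, which is regular.

Note that the bare facts "L₁ regular, L₂ non-regular" do not settle the question by themselves: the closure of regular languages under ∪, ∩, complement and difference applies only when BOTH operands are regular. With a non-regular operand the result can come out regular or non-regular depending on the specific languages, so one has to work out L₁ ∪ L₂ for this particular pair, as above.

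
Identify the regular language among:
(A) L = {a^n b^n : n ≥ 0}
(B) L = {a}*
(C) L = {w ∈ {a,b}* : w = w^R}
(B) {a}*

(B) L = {a}* is regular.

This can be recognized by a finite automaton (DFA/NFA).
Regular expressions like {a}* define regular languages.

The other choices are not regular:
- {w ∈ {a,b}* : w = w^R}: After pumping, the string is no longer symmetric
- {a^n b^n : n ≥ 0}: After pumping, the number of a's and b's become unequal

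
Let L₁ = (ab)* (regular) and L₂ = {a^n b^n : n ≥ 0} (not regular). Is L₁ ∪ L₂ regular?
No — L₁ ∪ L₂ is not regular.

Let U = (ab)* ∪ {a^n b^n}. If U were regular, then U ∩ aa*bb* would be regular (closure under intersection with a regular language). But (ab)* ∩ aa*bb* = {ab} and {a^n b^n} ∩ aa*bb* = {a^n b^n : n ≥ 1}, so U ∩ aa*bb* = {a^n b^n : n ≥ 1}, which is not regular. Hence U is not regular.

Note that the bare facts "L₁ regular, L₂ non-regular" do not settle the question by themselves: the closure of regular languages under ∪, ∩, complement and difference applies only when BOTH operands are regular. With a non-regular operand the result can come out regular or non-regular depending on the specific languages, so one has to work out L₁ ∪ L₂ for this particular pair, as above.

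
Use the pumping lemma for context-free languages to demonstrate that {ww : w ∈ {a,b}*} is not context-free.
Assume for contradiction that L is context-free, and let p ≥ 1 be the pumping length given by the pumping lemma for CFLs.
Choose s = a^p b^p a^p b^p. Then s ∈ L (take w = a^p b^p) and |s| = 4p ≥ p.
By the CFL pumping lemma, s = uvxyz for some u, v, x, y, z with |vxy| ≤ p, |vy| ≥ 1, and uv^i xy^i z ∈ L for every i ≥ 0.

Write s as four blocks A₁ B₁ A₂ B₂ with A₁ = A₂ = a^p and B₁ = B₂ = b^p. Since |vxy| ≤ p, the window vxy lies inside at most two adjacent blocks. Take i = 0 and let t = uxz, so |t| = 4p − |vy| with 1 ≤ |vy| ≤ p. If |t| is odd, t ∉ L immediately, so assume |vy| is even (hence |vy| ≥ 2) and |t|/2 = 2p − |vy|/2, which satisfies p ≤ |t|/2 ≤ 2p − 1.

Case 1 (vxy inside A₁B₁): t = a^(p−j) b^(p−l) a^p b^p with j + l = |vy|. The second half of t has length < 2p, so it is a suffix of the trailing a^p b^p and ends in b; the first half is a^(p−j) b^(p−l) a^((j+l)/2), which ends in a because (j+l)/2 ≥ 1. The halves differ, so t ∉ L.

Case 2 (vxy inside B₁A₂, straddling the middle): t = a^p b^(p−j) a^(p−l) b^p with j + l = |vy|. If t = ww, then w is a prefix of t of length ≥ p, so w begins with a^p; and w is a suffix of t of length ≥ p, so w ends with b^p. That forces |w| ≥ 2p, contradicting |w| = |t|/2 ≤ 2p − 1. So t ∉ L.

Case 3 (vxy inside A₂B₂): t = a^p b^p a^(p−j) b^(p−l) with j + l = |vy|. The first half of t is a prefix of a^p b^p, so it begins with a; the second half is b^((j+l)/2) a^(p−j) b^(p−l), which begins with b. The halves differ, so t ∉ L.

In every case uv⁰xy⁰z = uxz ∉ L.

This contradicts the CFL pumping lemma, which requires uv^i xy^i z ∈ L for all i ≥ 0.
Hence L = {ww : w ∈ {a,b}*} is not context-free. ∎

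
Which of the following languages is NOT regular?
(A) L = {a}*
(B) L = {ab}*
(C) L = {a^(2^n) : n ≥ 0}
(C) {a^(2^n) : n ≥ 0}

(C) L = {a^(2^n) : n ≥ 0} is NOT regular.

The pumping lemma can be used to prove this:
After pumping, length is no longer a power of 2

The other languages are regular because they can be recognized by finite automata.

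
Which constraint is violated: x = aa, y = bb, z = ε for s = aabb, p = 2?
Violated: |xy| ≤ p

The decomposition x = aa, y = bb, z = ε for s = aabb with p = 2
violates the constraint: |xy| ≤ p

|xy| = |aabb| = 4 > 2 = p. The decomposition puts too many characters in xy.

Pumping lemma constraints:
1. xyz = s (decomposition is valid)
2. |xy| ≤ p
3. |y| > 0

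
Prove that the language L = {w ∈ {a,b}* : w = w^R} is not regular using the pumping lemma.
Assume for contradiction that L is regular, and let p ≥ 1 be the pumping length given by the pumping lemma.
Choose s = a^p b a^p. Then s ∈ L (it reads the same in both directions) and |s| = 2p + 1 ≥ p.
By the pumping lemma, s = xyz for some x, y, z with |xy| ≤ p, |y| ≥ 1, and xy^i z ∈ L for every i ≥ 0.
Since |xy| ≤ p and the first p symbols of s are all a's, y = a^k for some k with 1 ≤ k ≤ p.

Take i = 2: xy²z = a^(p + k) b a^p.
Its reversal is a^p b a^(p + k). These differ because the block of a's before the unique b has length p + k in one and p in the other, and p + k ≠ p since k ≥ 1. So xy²z is not a palindrome, i.e. xy²z ∉ L.

This contradicts the pumping lemma, which requires xy^i z ∈ L for all i ≥ 0.
Hence L = {w ∈ {a,b}* : w = w^R} is not regular. ∎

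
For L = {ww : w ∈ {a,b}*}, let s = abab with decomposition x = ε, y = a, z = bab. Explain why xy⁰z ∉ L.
xy⁰z = bab ∉ L

Pumping with i = 0 replaces y = a by y⁰ = ε:
- Original: s = xyz = abab; abab splits into halves ab · ab, which are equal, so it is in L (w = ab)
- Pumped: xy⁰z = ε · ε · bab = bab
- bab has odd length 3, so it cannot be written as ww and is not in L

The pumping lemma would require xy⁰z ∈ L, so this decomposition yields a contradiction.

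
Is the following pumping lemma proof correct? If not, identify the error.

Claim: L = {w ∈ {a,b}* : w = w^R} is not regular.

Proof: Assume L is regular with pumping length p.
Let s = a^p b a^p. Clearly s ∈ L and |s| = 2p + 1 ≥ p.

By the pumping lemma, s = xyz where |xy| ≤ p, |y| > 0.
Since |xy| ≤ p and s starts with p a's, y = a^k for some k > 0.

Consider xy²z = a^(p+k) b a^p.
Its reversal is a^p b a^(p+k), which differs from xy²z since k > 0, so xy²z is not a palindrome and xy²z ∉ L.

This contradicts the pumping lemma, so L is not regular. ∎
The proof is correct.

This proof is valid because:
1. s = a^p b a^p is in L and is chosen in terms of p, so |s| ≥ p holds for every p
2. The decomposition analysis is correct: |xy| ≤ p forces y to lie inside the leading a's
3. The contradiction is valid: a^(p+k) b a^p has more a's before the b than after it, so it is not a palindrome
4. The conclusion follows logically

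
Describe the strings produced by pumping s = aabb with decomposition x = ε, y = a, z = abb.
{xy^i z : i ≥ 0} = {a^(i+1) b^2 : i ≥ 0} = {abb, aabb, aaabb, ...}

With x = ε, y = a, z = abb: Starting with aabb and pumping the first 'a' (z = abb keeps the second 'a'), we get strings with i+1 a's followed by 2 b's for i = 0, 1, 2, ...; note bb is not produced because z always contributes one a.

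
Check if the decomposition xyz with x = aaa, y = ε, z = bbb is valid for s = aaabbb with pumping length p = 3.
Violated: |y| > 0

The decomposition x = aaa, y = ε, z = bbb for s = aaabbb with p = 3
violates the constraint: |y| > 0

|y| = 0, but the pumping lemma requires |y| > 0 (y must be non-empty).

Pumping lemma constraints:
1. xyz = s (decomposition is valid)
2. |xy| ≤ p
3. |y| > 0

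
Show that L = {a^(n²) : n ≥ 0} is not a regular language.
Assume for contradiction that L is regular, and let p ≥ 1 be the pumping length given by the pumping lemma.
Choose s = a^(p²). Then s ∈ L and |s| = p² ≥ p.
By the pumping lemma, s = xyz for some x, y, z with |xy| ≤ p, |y| ≥ 1, and xy^i z ∈ L for every i ≥ 0.
Here y = a^k for some k with 1 ≤ k ≤ |xy| ≤ p.

Take i = 2: |xy²z| = p² + k.
Now p² < p² + k ≤ p² + p < p² + 2p + 1 = (p + 1)².
So |xy²z| lies strictly between the consecutive squares p² and (p + 1)², hence is not a perfect square, and xy²z ∉ L.

This contradicts the pumping lemma, which requires xy^i z ∈ L for all i ≥ 0.
Hence L = {a^(n²) : n ≥ 0} is not regular. ∎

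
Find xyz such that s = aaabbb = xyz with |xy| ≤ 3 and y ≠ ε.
x = 'a', y = 'aa', z = 'bbb'

For s = aaabbb and p = 3, one valid decomposition is:
- x = 'a' (length 1)
- y = 'aa' (length 2)
- z = 'bbb' (length 3)

Verification:
- xyz = 'a' + 'aa' + 'bbb' = aaabbb ✓
- |xy| = 3 ≤ 3 ✓
- |y| = 2 > 0 ✓

All pumping lemma constraints are satisfied.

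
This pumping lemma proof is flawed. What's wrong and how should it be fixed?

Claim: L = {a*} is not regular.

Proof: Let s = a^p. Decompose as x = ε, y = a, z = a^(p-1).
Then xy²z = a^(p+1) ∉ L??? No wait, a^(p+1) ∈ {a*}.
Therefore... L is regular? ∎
Error: The proof attempts to show a*  is not regular, but a* IS regular!

Correction: a* is a regular language (recognized by a simple DFA with one accepting state and self-loop on 'a'). The pumping lemma can only prove non-regularity, not regularity. For regular languages, pumping always works.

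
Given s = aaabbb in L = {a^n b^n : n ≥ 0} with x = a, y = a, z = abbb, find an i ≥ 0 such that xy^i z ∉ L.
i = 2

xy²z = a · aa · abbb = aaaabbb; aaaabbb has 4 a's and 3 b's; 4 ≠ 3, so it is not in L.
(Other choices also work, e.g. i = 0, 3; only i = 1 is guaranteed to stay in L since xy¹z = s.)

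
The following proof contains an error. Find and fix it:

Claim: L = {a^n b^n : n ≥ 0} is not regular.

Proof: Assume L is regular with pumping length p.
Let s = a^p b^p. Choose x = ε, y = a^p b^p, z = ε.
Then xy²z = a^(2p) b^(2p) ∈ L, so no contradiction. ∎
Error: The decomposition violates |xy| ≤ p. With y = a^p b^p, |xy| = |y| = 2p > p. (The proof also miscomputes xy²z, which would be a^p b^p a^p b^p rather than a^(2p) b^(2p), and it wrongly treats one harmless decomposition as settling the matter — the prover does not get to choose the decomposition.)

Correction: The pumping lemma requires |xy| ≤ p, and the argument must handle every decomposition satisfying |xy| ≤ p, |y| ≥ 1. Since s starts with p a's, any such y consists only of a's, say y = a^k with k ≥ 1. Then xy²z = a^(p+k) b^p has unequal numbers of a's and b's, so xy²z ∉ L — the required contradiction.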